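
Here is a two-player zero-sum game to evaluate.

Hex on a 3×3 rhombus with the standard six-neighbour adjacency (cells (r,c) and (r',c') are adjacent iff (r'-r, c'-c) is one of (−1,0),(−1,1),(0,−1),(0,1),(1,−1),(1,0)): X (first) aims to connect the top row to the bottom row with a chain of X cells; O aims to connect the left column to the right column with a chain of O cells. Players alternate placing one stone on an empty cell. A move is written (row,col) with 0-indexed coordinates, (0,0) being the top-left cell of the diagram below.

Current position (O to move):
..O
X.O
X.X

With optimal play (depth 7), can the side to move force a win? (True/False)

O winning at [..O/X.O/X.X]: False

p1 O@[..O/X.O/X.X]: (0,0)[O.O/X.O/X.X]-1* (0,1)[.OO/X.O/X.X]-1 (1,1)[..O/XOO/X.X]-1 (2,1)[..O/X.O/XOX]-1
p2 X@[O.O/X.O/X.X]: (0,1)[OXO/X.O/X.X]+1* (1,1)[O.O/XXO/X.X]-1 (2,1)[O.O/X.O/XXX]-1
p3 O@[OXO/X.O/X.X] terminal -1; root [..O/X.O/X.X] d7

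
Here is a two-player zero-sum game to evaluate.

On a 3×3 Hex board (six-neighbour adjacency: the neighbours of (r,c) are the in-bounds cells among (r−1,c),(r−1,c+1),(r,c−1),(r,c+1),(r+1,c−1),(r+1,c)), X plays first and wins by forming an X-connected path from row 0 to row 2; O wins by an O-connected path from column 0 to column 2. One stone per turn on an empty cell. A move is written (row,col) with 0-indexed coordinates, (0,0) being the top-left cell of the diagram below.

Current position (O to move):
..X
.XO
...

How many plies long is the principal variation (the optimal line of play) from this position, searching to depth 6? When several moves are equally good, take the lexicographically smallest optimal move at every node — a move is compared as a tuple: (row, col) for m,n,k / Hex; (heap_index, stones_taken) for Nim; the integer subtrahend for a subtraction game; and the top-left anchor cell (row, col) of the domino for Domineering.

[..X/.XO/...] O move#1: (0,0):-1/O.X/.XO/...*, (0,1):-1/.OX/.XO/..., (1,0):-1/..X/OXO/..., (2,0):-1/..X/.XO/O.., (2,1):-1/..X/.XO/.O., (2,2):-1/..X/.XO/..O
[O.X/.XO/...] X move#2: (0,1):+1/OXX/.XO/...*, (1,0):+1/O.X/XXO/..., (2,0):+1/O.X/.XO/X.., (2,1):+1/O.X/.XO/.X., (2,2):+1/O.X/.XO/..X
[OXX/.XO/...] O move#3: (1,0):-1/OXX/OXO/...*, (2,0):-1/OXX/.XO/O.., (2,1):-1/OXX/.XO/.O., (2,2):-1/OXX/.XO/..O
[OXX/OXO/...] X move#4: (2,0):+1/OXX/OXO/X..*, (2,1):+1/OXX/OXO/.X., (2,2):+1/OXX/OXO/..X
[OXX/OXO/X..] end (terminal -1, O#5); searched ..X/.XO/... to 6

PV length from [..X/.XO/...]: 4 plies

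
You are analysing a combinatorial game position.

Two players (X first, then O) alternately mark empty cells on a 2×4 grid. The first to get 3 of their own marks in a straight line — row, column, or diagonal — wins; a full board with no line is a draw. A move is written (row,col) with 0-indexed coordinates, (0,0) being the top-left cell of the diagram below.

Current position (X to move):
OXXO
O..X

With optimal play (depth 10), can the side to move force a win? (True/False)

ply 1, X at OXXO/O..X | (1,1)=+0→OXXO/OX.X*; (1,2)=+0→OXXO/O.XX
ply 2, O at OXXO/OX.X | (1,2)=+0→OXXO/OXOX*
ply 3: OXXO/OXOX is terminal +0 (X); from OXXO/O..X depth 10

X winning at [OXXO/O..X]: False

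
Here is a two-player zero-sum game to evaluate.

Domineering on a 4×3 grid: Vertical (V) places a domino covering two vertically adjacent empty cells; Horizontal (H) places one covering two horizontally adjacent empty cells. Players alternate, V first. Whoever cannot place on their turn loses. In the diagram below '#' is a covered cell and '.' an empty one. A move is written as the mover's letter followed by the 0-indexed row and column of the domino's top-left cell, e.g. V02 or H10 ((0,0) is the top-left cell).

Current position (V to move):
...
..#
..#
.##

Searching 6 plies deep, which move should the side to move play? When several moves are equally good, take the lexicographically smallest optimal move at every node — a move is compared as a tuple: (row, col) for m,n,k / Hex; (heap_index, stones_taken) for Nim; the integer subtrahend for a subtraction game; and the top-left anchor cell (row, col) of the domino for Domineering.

V's best at [.../..#/..#/.##]: V00

ply 1, V at .../..#/..#/.## | V00=+1→#../#.#/..#/.##*; V01=+1→.#./.##/..#/.##; V10=+1→.../#.#/#.#/.##; V11=+1→.../.##/.##/.##; V20=-1→.../..#/#.#/###
ply 2, H at #../#.#/..#/.## | H01=-1→###/#.#/..#/.##*; H20=-1→#../#.#/###/.##
ply 3, V at ###/#.#/..#/.## | V11=+1→###/###/.##/.##*; V20=+1→###/#.#/#.#/###
ply 4: ###/###/.##/.## is terminal -1 (H); from .../..#/..#/.## depth 6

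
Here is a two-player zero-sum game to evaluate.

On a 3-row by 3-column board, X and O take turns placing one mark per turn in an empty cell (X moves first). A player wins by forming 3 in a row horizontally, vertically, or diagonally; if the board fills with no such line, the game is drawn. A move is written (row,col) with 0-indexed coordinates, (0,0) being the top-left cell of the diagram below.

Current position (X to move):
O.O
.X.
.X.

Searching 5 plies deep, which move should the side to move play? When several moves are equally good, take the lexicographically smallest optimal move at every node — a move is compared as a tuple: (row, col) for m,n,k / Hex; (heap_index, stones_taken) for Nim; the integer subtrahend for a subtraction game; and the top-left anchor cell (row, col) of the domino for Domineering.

ply 1, X at O.O/.X./.X. | (0,1)=+1→OXO/.X./.X.*; (1,0)=-1→O.O/XX./.X.; (1,2)=-1→O.O/.XX/.X.; (2,0)=-1→O.O/.X./XX.; (2,2)=-1→O.O/.X./.XX
ply 2: OXO/.X./.X. is terminal -1 (O); from O.O/.X./.X. depth 5

X's best at [O.O/.X./.X.]: (0,1)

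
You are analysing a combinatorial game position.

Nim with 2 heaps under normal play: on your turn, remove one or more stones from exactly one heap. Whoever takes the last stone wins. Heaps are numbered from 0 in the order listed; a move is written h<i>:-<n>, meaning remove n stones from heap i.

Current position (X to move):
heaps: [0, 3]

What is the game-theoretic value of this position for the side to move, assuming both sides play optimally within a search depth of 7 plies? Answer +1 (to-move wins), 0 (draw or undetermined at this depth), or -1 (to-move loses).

p1 X@[(0,3)]: h1:-1[(0,2)]-1 h1:-2[(0,1)]-1 h1:-3[(0,0)]+1*
p2 O@[(0,0)] terminal -1; root [(0,3)] d7

value((0,3), X) = +1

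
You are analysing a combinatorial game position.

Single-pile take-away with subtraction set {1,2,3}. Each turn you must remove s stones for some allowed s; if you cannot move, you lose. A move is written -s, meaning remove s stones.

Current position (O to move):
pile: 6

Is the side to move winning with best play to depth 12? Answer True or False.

O winning at [6]: True

[6] O move#1: -1:-1/5, -2:+1/4*, -3:-1/3
[4] X move#2: -1:-1/3*, -2:-1/2, -3:-1/1
[3] O move#3: -1:-1/2, -2:-1/1, -3:+1/0*
[0] end (terminal -1, X#4); searched 6 to 12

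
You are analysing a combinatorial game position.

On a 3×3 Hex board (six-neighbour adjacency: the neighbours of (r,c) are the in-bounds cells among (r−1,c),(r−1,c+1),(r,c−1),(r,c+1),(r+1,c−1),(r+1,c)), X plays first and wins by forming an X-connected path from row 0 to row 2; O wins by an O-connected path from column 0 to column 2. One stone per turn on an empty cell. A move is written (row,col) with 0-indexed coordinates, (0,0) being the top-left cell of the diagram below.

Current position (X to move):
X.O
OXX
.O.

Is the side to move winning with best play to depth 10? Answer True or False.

ply 1, X at X.O/OXX/.O. | (0,1)=+1→XXO/OXX/.O.*; (2,0)=-1→X.O/OXX/XO.; (2,2)=-1→X.O/OXX/.OX
ply 2, O at XXO/OXX/.O. | (2,0)=-1→XXO/OXX/OO.*; (2,2)=-1→XXO/OXX/.OO
ply 3, X at XXO/OXX/OO. | (2,2)=+1→XXO/OXX/OOX*
ply 4: XXO/OXX/OOX is terminal -1 (O); from X.O/OXX/.O. depth 10

X winning at [X.O/OXX/.O.]: True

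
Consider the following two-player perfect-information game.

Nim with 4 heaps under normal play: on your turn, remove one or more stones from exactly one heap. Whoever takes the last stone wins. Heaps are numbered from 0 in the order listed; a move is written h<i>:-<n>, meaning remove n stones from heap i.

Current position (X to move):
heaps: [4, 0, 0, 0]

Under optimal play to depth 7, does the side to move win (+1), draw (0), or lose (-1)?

value((4,0,0,0), X) = +1

ply 1, X at (4,0,0,0) | h0:-1=-1→(3,0,0,0); h0:-2=-1→(2,0,0,0); h0:-3=-1→(1,0,0,0); h0:-4=+1→(0,0,0,0)*
ply 2: (0,0,0,0) is terminal -1 (O); from (4,0,0,0) depth 7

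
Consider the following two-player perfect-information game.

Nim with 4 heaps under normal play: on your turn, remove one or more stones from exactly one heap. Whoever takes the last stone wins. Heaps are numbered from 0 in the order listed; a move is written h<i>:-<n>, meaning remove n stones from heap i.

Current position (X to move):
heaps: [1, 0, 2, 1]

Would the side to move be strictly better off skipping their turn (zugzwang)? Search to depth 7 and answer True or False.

zugzwang((1,0,2,1), X) = False

ply 1, X at (1,0,2,1) | h0:-1=-1→(0,0,2,1); h2:-1=-1→(1,0,1,1); h2:-2=+1→(1,0,0,1)*; h3:-1=-1→(1,0,2,0)
ply 2, O at (1,0,0,1) | h0:-1=-1→(0,0,0,1)*; h3:-1=-1→(1,0,0,0)
ply 3, X at (0,0,0,1) | h3:-1=+1→(0,0,0,0)*
ply 4: (0,0,0,0) is terminal -1 (O); from (1,0,2,1) depth 7
if X skipped the turn, O would face:
~ ply 1, O at (1,0,2,1) | h0:-1=-1→(0,0,2,1); h2:-1=-1→(1,0,1,1); h2:-2=+1→(1,0,0,1)*; h3:-1=-1→(1,0,2,0)
~ ply 2, X at (1,0,0,1) | h0:-1=-1→(0,0,0,1)*; h3:-1=-1→(1,0,0,0)
~ ply 3, O at (0,0,0,1) | h3:-1=+1→(0,0,0,0)*
~ ply 4: (0,0,0,0) is terminal -1 (X); from (1,0,2,1) depth 7
compare (X): move=+1 vs pass=-1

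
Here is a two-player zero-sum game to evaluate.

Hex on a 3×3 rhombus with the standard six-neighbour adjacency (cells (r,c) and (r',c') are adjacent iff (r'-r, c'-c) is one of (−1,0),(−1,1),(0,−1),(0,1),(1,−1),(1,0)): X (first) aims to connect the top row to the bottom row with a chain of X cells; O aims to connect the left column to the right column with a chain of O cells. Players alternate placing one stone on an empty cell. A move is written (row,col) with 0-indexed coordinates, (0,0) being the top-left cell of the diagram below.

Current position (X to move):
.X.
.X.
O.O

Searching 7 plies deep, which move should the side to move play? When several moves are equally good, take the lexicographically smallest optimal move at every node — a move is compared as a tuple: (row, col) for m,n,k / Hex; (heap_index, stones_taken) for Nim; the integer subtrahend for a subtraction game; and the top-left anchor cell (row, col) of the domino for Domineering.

[.X./.X./O.O] X move#1: (0,0):-1/XX./.X./O.O, (0,2):-1/.XX/.X./O.O, (1,0):-1/.X./XX./O.O, (1,2):-1/.X./.XX/O.O, (2,1):+1/.X./.X./OXO*
[.X./.X./OXO] end (terminal -1, O#2); searched .X./.X./O.O to 7

X's best at [.X./.X./O.O]: (2,1)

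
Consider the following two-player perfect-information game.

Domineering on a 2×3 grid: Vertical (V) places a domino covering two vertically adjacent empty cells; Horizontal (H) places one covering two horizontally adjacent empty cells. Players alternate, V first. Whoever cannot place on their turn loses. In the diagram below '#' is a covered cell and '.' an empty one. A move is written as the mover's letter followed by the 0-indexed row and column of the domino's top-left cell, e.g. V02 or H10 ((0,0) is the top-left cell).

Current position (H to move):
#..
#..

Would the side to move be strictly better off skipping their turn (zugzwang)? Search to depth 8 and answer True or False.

ply 1, H at #../#.. | H01=+1→###/#..*; H11=+1→#../###
ply 2: ###/#.. is terminal -1 (V); from #../#.. depth 8
if H skipped the turn, V would face:
~ ply 1, V at #../#.. | V01=+1→##./##.*; V02=+1→#.#/#.#
~ ply 2: ##./##. is terminal -1 (H); from #../#.. depth 8
compare (H): move=+1 vs pass=-1

zugzwang(#../#.., H) = False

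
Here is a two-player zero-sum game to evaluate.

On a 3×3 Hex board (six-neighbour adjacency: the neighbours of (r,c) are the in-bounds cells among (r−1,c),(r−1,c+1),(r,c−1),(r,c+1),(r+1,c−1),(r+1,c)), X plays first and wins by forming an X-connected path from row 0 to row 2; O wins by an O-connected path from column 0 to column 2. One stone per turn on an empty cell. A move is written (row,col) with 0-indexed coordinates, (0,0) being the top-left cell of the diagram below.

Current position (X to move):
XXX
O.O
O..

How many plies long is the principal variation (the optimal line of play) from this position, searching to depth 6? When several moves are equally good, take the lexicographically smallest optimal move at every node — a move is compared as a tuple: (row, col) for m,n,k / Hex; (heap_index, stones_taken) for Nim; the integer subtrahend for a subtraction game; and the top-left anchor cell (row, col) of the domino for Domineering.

PV length from [XXX/O.O/O..]: 2 plies

p1 X@[XXX/O.O/O..]: (1,1)[XXX/OXO/O..]-1* (2,1)[XXX/O.O/OX.]-1 (2,2)[XXX/O.O/O.X]-1
p2 O@[XXX/OXO/O..]: (2,1)[XXX/OXO/OO.]+1* (2,2)[XXX/OXO/O.O]-1
p3 X@[XXX/OXO/OO.] terminal -1; root [XXX/O.O/O..] d6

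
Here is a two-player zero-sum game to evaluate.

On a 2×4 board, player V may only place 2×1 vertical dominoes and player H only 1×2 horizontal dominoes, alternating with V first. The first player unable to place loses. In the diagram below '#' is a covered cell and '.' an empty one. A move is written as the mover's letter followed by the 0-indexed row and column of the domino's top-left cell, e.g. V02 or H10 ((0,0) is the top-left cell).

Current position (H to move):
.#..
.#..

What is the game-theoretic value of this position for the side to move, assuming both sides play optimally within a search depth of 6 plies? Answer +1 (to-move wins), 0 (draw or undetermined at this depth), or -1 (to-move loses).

ply 1, H at .#../.#.. | H02=+1→.###/.#..*; H12=+1→.#../.###
ply 2, V at .###/.#.. | V00=-1→####/##..*
ply 3, H at ####/##.. | H12=+1→####/####*
ply 4: ####/#### is terminal -1 (V); from .#../.#.. depth 6

value(.#../.#.., H) = +1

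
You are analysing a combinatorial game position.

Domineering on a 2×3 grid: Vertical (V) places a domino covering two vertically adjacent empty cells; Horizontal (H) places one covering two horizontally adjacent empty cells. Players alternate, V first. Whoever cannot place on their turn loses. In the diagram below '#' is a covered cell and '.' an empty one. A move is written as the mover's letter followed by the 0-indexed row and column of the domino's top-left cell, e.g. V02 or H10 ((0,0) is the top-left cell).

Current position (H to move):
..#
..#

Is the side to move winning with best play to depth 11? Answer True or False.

H winning at [..#/..#]: True

ply 1, H at ..#/..# | H00=+1→###/..#*; H10=+1→..#/###
ply 2: ###/..# is terminal -1 (V); from ..#/..# depth 11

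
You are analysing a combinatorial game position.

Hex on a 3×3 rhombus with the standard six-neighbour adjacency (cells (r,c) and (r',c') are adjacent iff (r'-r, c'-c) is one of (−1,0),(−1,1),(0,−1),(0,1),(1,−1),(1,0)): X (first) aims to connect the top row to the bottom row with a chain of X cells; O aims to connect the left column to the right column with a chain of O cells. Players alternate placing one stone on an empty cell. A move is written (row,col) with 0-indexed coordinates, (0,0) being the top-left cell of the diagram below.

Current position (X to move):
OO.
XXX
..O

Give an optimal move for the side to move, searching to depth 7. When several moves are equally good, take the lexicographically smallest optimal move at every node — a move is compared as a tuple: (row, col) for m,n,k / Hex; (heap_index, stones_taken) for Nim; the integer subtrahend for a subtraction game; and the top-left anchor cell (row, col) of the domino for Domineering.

ply 1, X at OO./XXX/..O | (0,2)=+1→OOX/XXX/..O*; (2,0)=-1→OO./XXX/X.O; (2,1)=-1→OO./XXX/.XO
ply 2, O at OOX/XXX/..O | (2,0)=-1→OOX/XXX/O.O*; (2,1)=-1→OOX/XXX/.OO
ply 3, X at OOX/XXX/O.O | (2,1)=+1→OOX/XXX/OXO*
ply 4: OOX/XXX/OXO is terminal -1 (O); from OO./XXX/..O depth 7

X's best at [OO./XXX/..O]: (0,2)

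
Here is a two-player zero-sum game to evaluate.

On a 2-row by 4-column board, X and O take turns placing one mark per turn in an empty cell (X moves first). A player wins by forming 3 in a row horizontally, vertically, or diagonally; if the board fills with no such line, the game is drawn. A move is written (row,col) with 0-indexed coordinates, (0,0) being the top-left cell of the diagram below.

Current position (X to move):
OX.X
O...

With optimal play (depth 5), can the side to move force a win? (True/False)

X winning at [OX.X/O...]: True

[OX.X/O...] X move#1: (0,2):+1/OXXX/O...*, (1,1):+0/OX.X/OX.., (1,2):+0/OX.X/O.X., (1,3):+0/OX.X/O..X
[OXXX/O...] end (terminal -1, O#2); searched OX.X/O... to 5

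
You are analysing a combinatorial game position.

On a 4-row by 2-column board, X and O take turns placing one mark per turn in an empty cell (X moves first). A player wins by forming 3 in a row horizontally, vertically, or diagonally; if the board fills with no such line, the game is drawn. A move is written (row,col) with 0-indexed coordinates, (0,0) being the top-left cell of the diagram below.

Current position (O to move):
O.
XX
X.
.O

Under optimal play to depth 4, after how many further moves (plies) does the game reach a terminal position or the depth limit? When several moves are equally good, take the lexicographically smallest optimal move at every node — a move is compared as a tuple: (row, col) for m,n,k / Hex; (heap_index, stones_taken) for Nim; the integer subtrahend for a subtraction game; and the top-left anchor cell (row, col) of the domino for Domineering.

PV length from [O./XX/X./.O]: 3 plies

ply 1, O at O./XX/X./.O | (0,1)=-1→OO/XX/X./.O; (2,1)=-1→O./XX/XO/.O; (3,0)=+0→O./XX/X./OO*
ply 2, X at O./XX/X./OO | (0,1)=+0→OX/XX/X./OO*; (2,1)=+0→O./XX/XX/OO
ply 3, O at OX/XX/X./OO | (2,1)=+0→OX/XX/XO/OO*
ply 4: OX/XX/XO/OO is terminal +0 (X); from O./XX/X./.O depth 4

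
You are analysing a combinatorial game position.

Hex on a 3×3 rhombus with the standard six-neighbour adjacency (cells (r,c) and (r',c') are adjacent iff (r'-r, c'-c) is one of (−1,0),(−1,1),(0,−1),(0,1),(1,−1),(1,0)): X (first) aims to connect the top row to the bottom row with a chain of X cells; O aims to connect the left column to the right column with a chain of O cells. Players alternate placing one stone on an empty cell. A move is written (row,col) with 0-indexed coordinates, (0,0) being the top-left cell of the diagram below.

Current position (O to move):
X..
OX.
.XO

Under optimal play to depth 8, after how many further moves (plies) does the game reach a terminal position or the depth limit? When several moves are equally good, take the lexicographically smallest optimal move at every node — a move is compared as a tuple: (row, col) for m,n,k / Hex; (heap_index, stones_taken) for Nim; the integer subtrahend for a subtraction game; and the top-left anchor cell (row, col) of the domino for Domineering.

PV length from [X../OX./.XO]: 2 plies

ply 1, O at X../OX./.XO | (0,1)=-1→XO./OX./.XO*; (0,2)=-1→X.O/OX./.XO; (1,2)=-1→X../OXO/.XO; (2,0)=-1→X../OX./OXO
ply 2, X at XO./OX./.XO | (0,2)=+1→XOX/OX./.XO*; (1,2)=-1→XO./OXX/.XO; (2,0)=-1→XO./OX./XXO
ply 3: XOX/OX./.XO is terminal -1 (O); from X../OX./.XO depth 8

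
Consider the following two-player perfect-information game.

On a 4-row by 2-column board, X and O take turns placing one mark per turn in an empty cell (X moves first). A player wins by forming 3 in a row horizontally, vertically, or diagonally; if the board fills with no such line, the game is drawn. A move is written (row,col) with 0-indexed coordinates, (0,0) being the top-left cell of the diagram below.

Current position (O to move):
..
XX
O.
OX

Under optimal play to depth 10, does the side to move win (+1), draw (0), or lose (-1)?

ply 1, O at ../XX/O./OX | (0,0)=-1→O./XX/O./OX; (0,1)=-1→.O/XX/O./OX; (2,1)=+0→../XX/OO/OX*
ply 2, X at ../XX/OO/OX | (0,0)=+0→X./XX/OO/OX*; (0,1)=+0→.X/XX/OO/OX
ply 3, O at X./XX/OO/OX | (0,1)=+0→XO/XX/OO/OX*
ply 4: XO/XX/OO/OX is terminal +0 (X); from ../XX/O./OX depth 10

value(../XX/O./OX, O) = 0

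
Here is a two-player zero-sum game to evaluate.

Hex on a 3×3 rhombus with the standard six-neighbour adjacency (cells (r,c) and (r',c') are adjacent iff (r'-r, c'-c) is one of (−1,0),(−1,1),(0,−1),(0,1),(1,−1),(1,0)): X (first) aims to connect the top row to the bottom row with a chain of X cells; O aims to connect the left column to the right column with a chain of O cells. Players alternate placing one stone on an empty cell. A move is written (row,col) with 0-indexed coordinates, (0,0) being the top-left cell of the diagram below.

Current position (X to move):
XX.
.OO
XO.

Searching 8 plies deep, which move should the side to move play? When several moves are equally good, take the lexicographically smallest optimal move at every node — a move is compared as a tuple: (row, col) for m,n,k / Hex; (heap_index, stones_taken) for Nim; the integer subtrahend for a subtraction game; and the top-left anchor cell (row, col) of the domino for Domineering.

X's best at [XX./.OO/XO.]: (1,0)

[XX./.OO/XO.] X move#1: (0,2):-1/XXX/.OO/XO., (1,0):+1/XX./XOO/XO.*, (2,2):-1/XX./.OO/XOX
[XX./XOO/XO.] end (terminal -1, O#2); searched XX./.OO/XO. to 8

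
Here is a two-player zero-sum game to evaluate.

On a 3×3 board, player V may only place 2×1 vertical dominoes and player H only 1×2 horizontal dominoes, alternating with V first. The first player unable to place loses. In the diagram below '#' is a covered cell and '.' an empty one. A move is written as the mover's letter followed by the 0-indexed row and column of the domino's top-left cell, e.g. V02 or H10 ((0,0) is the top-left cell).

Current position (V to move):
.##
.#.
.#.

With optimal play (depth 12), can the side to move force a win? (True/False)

ply 1, V at .##/.#./.#. | V00=+1→###/##./.#.*; V10=+1→.##/##./##.; V12=+1→.##/.##/.##
ply 2: ###/##./.#. is terminal -1 (H); from .##/.#./.#. depth 12

V winning at [.##/.#./.#.]: True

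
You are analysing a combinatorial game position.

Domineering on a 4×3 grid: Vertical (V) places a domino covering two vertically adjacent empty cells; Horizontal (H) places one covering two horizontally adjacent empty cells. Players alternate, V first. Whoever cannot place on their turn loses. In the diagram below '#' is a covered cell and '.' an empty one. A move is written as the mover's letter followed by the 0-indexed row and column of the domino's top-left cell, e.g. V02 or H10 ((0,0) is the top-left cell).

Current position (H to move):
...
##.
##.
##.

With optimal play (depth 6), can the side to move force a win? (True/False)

H winning at [.../##./##./##.]: False

[.../##./##./##.] H move#1: H00:-1/##./##./##./##.*, H01:-1/.##/##./##./##.
[##./##./##./##.] V move#2: V02:+1/###/###/##./##.*, V12:+1/##./###/###/##., V22:+1/##./##./###/###
[###/###/##./##.] end (terminal -1, H#3); searched .../##./##./##. to 6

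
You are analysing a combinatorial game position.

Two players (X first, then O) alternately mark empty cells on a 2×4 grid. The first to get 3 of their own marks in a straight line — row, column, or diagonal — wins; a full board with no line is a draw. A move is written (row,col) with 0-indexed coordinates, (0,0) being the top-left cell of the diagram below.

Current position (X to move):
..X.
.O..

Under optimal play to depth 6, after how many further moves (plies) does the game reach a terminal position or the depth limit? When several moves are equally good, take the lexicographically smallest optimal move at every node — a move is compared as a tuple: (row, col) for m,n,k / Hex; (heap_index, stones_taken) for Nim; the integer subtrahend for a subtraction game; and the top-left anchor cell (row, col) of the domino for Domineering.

PV length from [..X./.O..]: 3 plies

[..X./.O..] X move#1: (0,0):+0/X.X./.O.., (0,1):+1/.XX./.O..*, (0,3):+0/..XX/.O.., (1,0):+0/..X./XO.., (1,2):+0/..X./.OX., (1,3):+0/..X./.O.X
[.XX./.O..] O move#2: (0,0):-1/OXX./.O..*, (0,3):-1/.XXO/.O.., (1,0):-1/.XX./OO.., (1,2):-1/.XX./.OO., (1,3):-1/.XX./.O.O
[OXX./.O..] X move#3: (0,3):+1/OXXX/.O..*, (1,0):+0/OXX./XO.., (1,2):+0/OXX./.OX., (1,3):+0/OXX./.O.X
[OXXX/.O..] end (terminal -1, O#4); searched ..X./.O.. to 6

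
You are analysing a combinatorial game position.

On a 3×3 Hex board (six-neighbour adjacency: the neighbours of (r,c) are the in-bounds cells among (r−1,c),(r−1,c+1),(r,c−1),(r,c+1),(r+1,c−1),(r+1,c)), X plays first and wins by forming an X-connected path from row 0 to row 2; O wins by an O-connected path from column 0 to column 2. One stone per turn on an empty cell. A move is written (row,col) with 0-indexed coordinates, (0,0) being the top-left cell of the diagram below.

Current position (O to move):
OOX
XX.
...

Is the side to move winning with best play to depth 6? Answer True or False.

O winning at [OOX/XX./...]: False

ply 1, O at OOX/XX./... | (1,2)=-1→OOX/XXO/...*; (2,0)=-1→OOX/XX./O..; (2,1)=-1→OOX/XX./.O.; (2,2)=-1→OOX/XX./..O
ply 2, X at OOX/XXO/... | (2,0)=+1→OOX/XXO/X..*; (2,1)=+1→OOX/XXO/.X.; (2,2)=+1→OOX/XXO/..X
ply 3: OOX/XXO/X.. is terminal -1 (O); from OOX/XX./... depth 6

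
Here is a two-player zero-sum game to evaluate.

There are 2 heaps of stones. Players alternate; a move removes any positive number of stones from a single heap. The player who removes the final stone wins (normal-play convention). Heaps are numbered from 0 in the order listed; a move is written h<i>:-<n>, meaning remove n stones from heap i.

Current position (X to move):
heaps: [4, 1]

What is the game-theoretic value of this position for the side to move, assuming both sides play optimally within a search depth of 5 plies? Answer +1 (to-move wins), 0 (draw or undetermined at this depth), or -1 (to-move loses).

value((4,1), X) = +1

ply 1, X at (4,1) | h0:-1=-1→(3,1); h0:-2=-1→(2,1); h0:-3=+1→(1,1)*; h0:-4=-1→(0,1); h1:-1=-1→(4,0)
ply 2, O at (1,1) | h0:-1=-1→(0,1)*; h1:-1=-1→(1,0)
ply 3, X at (0,1) | h1:-1=+1→(0,0)*
ply 4: (0,0) is terminal -1 (O); from (4,1) depth 5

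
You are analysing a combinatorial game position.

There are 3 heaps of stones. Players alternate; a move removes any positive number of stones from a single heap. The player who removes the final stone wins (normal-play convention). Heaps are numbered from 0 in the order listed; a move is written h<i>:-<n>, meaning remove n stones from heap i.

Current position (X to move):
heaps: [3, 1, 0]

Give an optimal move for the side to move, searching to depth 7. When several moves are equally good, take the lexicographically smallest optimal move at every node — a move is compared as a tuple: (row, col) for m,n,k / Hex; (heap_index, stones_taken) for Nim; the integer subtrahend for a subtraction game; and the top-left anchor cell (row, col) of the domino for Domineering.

X's best at [(3,1,0)]: h0:-2

ply 1, X at (3,1,0) | h0:-1=-1→(2,1,0); h0:-2=+1→(1,1,0)*; h0:-3=-1→(0,1,0); h1:-1=-1→(3,0,0)
ply 2, O at (1,1,0) | h0:-1=-1→(0,1,0)*; h1:-1=-1→(1,0,0)
ply 3, X at (0,1,0) | h1:-1=+1→(0,0,0)*
ply 4: (0,0,0) is terminal -1 (O); from (3,1,0) depth 7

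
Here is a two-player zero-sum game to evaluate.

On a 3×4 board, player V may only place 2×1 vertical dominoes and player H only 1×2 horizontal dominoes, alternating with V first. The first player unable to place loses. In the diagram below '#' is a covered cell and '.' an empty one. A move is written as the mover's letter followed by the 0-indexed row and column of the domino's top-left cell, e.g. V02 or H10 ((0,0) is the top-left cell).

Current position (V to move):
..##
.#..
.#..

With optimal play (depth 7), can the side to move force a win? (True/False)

p1 V@[..##/.#../.#..]: V00[#.##/##../.#..]-1 V10[..##/##../##..]-1 V12[..##/.##./.##.]+1* V13[..##/.#.#/.#.#]+1
p2 H@[..##/.##./.##.]: H00[####/.##./.##.]-1*
p3 V@[####/.##./.##.]: V10[####/###./###.]+1* V13[####/.###/.###]+1
p4 H@[####/###./###.] terminal -1; root [..##/.#../.#..] d7

V winning at [..##/.#../.#..]: True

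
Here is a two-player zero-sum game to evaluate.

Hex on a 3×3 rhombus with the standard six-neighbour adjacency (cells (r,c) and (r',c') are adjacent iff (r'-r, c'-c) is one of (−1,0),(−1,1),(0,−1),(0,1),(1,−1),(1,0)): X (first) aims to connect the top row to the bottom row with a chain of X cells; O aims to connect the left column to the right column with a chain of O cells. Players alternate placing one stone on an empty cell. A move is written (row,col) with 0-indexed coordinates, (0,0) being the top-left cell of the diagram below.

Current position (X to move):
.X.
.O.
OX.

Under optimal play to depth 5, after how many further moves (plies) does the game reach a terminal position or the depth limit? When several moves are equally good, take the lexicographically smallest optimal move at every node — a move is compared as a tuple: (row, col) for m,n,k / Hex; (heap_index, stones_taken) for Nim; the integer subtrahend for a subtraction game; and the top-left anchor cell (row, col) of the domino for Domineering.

PV length from [.X./.O./OX.]: 2 plies

p1 X@[.X./.O./OX.]: (0,0)[XX./.O./OX.]-1* (0,2)[.XX/.O./OX.]-1 (1,0)[.X./XO./OX.]-1 (1,2)[.X./.OX/OX.]-1 (2,2)[.X./.O./OXX]-1
p2 O@[XX./.O./OX.]: (0,2)[XXO/.O./OX.]+1* (1,0)[XX./OO./OX.]+1 (1,2)[XX./.OO/OX.]+1 (2,2)[XX./.O./OXO]+1
p3 X@[XXO/.O./OX.] terminal -1; root [.X./.O./OX.] d5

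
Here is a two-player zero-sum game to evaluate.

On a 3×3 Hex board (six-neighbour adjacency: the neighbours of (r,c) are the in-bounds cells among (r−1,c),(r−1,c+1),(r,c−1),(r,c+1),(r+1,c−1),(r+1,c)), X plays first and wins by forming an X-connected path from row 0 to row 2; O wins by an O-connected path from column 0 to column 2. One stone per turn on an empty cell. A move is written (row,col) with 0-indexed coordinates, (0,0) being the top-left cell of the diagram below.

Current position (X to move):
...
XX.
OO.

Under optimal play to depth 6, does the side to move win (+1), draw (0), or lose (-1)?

p1 X@[.../XX./OO.]: (0,0)[X../XX./OO.]-1* (0,1)[.X./XX./OO.]-1 (0,2)[..X/XX./OO.]-1 (1,2)[.../XXX/OO.]-1 (2,2)[.../XX./OOX]-1
p2 O@[X../XX./OO.]: (0,1)[XO./XX./OO.]+1* (0,2)[X.O/XX./OO.]+1 (1,2)[X../XXO/OO.]+1 (2,2)[X../XX./OOO]+1
p3 X@[XO./XX./OO.]: (0,2)[XOX/XX./OO.]-1* (1,2)[XO./XXX/OO.]-1 (2,2)[XO./XX./OOX]-1
p4 O@[XOX/XX./OO.]: (1,2)[XOX/XXO/OO.]+1* (2,2)[XOX/XX./OOO]+1
p5 X@[XOX/XXO/OO.] terminal -1; root [.../XX./OO.] d6

value(.../XX./OO., X) = -1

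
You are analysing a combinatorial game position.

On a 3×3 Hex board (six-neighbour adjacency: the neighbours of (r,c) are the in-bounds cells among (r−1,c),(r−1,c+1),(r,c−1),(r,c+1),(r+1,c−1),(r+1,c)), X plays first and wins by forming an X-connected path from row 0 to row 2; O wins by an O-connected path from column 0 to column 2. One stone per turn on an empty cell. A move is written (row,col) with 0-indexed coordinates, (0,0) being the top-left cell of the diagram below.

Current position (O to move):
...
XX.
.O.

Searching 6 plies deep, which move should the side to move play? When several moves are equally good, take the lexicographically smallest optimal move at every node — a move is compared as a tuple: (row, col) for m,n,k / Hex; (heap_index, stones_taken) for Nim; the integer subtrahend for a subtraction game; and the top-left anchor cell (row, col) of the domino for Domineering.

O's best at [.../XX./.O.]: (2,0)

p1 O@[.../XX./.O.]: (0,0)[O../XX./.O.]-1 (0,1)[.O./XX./.O.]-1 (0,2)[..O/XX./.O.]-1 (1,2)[.../XXO/.O.]-1 (2,0)[.../XX./OO.]+1* (2,2)[.../XX./.OO]-1
p2 X@[.../XX./OO.]: (0,0)[X../XX./OO.]-1* (0,1)[.X./XX./OO.]-1 (0,2)[..X/XX./OO.]-1 (1,2)[.../XXX/OO.]-1 (2,2)[.../XX./OOX]-1
p3 O@[X../XX./OO.]: (0,1)[XO./XX./OO.]+1* (0,2)[X.O/XX./OO.]+1 (1,2)[X../XXO/OO.]+1 (2,2)[X../XX./OOO]+1
p4 X@[XO./XX./OO.]: (0,2)[XOX/XX./OO.]-1* (1,2)[XO./XXX/OO.]-1 (2,2)[XO./XX./OOX]-1
p5 O@[XOX/XX./OO.]: (1,2)[XOX/XXO/OO.]+1* (2,2)[XOX/XX./OOO]+1
p6 X@[XOX/XXO/OO.] terminal -1; root [.../XX./.O.] d6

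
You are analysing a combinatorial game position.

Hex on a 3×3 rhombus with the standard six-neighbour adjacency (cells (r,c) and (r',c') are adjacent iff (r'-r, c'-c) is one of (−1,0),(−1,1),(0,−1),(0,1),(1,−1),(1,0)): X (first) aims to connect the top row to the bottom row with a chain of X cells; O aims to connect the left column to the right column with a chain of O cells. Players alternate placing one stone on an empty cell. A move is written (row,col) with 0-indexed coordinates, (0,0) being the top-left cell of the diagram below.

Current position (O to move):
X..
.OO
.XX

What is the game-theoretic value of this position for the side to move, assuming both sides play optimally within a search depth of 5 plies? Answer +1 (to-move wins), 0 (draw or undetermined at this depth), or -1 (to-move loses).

value(X../.OO/.XX, O) = +1

ply 1, O at X../.OO/.XX | (0,1)=+1→XO./.OO/.XX*; (0,2)=+1→X.O/.OO/.XX; (1,0)=+1→X../OOO/.XX; (2,0)=+1→X../.OO/OXX
ply 2, X at XO./.OO/.XX | (0,2)=-1→XOX/.OO/.XX*; (1,0)=-1→XO./XOO/.XX; (2,0)=-1→XO./.OO/XXX
ply 3, O at XOX/.OO/.XX | (1,0)=+1→XOX/OOO/.XX*; (2,0)=+1→XOX/.OO/OXX
ply 4: XOX/OOO/.XX is terminal -1 (X); from X../.OO/.XX depth 5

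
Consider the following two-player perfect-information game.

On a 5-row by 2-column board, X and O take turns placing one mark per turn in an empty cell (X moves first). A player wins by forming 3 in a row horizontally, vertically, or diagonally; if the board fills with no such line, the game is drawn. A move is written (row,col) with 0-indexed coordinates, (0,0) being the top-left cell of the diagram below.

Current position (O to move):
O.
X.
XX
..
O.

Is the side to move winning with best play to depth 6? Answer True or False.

O winning at [O./X./XX/../O.]: False

ply 1, O at O./X./XX/../O. | (0,1)=-1→OO/X./XX/../O.*; (1,1)=-1→O./XO/XX/../O.; (3,0)=-1→O./X./XX/O./O.; (3,1)=-1→O./X./XX/.O/O.; (4,1)=-1→O./X./XX/../OO
ply 2, X at OO/X./XX/../O. | (1,1)=+1→OO/XX/XX/../O.*; (3,0)=+1→OO/X./XX/X./O.; (3,1)=+1→OO/X./XX/.X/O.; (4,1)=+1→OO/X./XX/../OX
ply 3, O at OO/XX/XX/../O. | (3,0)=-1→OO/XX/XX/O./O.*; (3,1)=-1→OO/XX/XX/.O/O.; (4,1)=-1→OO/XX/XX/../OO
ply 4, X at OO/XX/XX/O./O. | (3,1)=+1→OO/XX/XX/OX/O.*; (4,1)=+0→OO/XX/XX/O./OX
ply 5: OO/XX/XX/OX/O. is terminal -1 (O); from O./X./XX/../O. depth 6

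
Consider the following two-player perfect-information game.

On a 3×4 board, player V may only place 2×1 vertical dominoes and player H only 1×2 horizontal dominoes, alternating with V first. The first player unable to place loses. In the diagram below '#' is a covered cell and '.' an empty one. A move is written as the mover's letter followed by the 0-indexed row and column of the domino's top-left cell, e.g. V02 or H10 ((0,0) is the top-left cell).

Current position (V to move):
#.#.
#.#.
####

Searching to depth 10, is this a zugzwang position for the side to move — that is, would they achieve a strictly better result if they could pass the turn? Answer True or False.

zugzwang(#.#./#.#./####, V) = False

[#.#./#.#./####] V move#1: V01:+1/###./###./####*, V03:+1/#.##/#.##/####
[###./###./####] end (terminal -1, H#2); searched #.#./#.#./#### to 10
if V skipped the turn, H would face:
~ [#.#./#.#./####] end (terminal -1, H#1); searched #.#./#.#./#### to 10
compare (V): move=+1 vs pass=+1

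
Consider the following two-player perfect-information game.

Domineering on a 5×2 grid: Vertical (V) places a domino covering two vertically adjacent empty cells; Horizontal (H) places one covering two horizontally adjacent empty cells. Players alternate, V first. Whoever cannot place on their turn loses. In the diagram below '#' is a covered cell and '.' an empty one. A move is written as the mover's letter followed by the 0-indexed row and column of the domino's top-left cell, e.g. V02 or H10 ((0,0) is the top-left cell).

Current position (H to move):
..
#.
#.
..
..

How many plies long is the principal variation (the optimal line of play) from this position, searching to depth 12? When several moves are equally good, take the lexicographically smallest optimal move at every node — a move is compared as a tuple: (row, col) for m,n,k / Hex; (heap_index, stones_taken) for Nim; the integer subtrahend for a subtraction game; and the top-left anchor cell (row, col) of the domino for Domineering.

PV length from [../#./#./../..]: 3 plies

[../#./#./../..] H move#1: H00:-1/##/#./#./../.., H30:+1/../#./#./##/..*, H40:+1/../#./#./../##
[../#./#./##/..] V move#2: V01:-1/.#/##/#./##/..*, V11:-1/../##/##/##/..
[.#/##/#./##/..] H move#3: H40:+1/.#/##/#./##/##*
[.#/##/#./##/##] end (terminal -1, V#4); searched ../#./#./../.. to 12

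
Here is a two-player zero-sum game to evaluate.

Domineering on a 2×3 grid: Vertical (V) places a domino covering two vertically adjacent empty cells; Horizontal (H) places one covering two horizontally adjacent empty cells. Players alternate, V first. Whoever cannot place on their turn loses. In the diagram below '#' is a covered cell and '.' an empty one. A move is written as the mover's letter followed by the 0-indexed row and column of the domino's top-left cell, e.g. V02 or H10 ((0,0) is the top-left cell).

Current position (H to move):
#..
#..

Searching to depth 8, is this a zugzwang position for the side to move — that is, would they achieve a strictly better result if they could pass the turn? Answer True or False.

p1 H@[#../#..]: H01[###/#..]+1* H11[#../###]+1
p2 V@[###/#..] terminal -1; root [#../#..] d8
if H skipped the turn, V would face:
~ p1 V@[#../#..]: V01[##./##.]+1* V02[#.#/#.#]+1
~ p2 H@[##./##.] terminal -1; root [#../#..] d8
compare (H): move=+1 vs pass=-1

zugzwang(#../#.., H) = False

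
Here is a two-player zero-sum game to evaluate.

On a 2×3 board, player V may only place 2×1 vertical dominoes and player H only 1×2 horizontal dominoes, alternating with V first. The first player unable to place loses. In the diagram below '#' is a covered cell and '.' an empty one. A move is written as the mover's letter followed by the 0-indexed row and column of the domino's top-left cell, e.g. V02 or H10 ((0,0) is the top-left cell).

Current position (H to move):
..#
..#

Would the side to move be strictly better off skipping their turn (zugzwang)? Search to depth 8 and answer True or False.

[..#/..#] H move#1: H00:+1/###/..#*, H10:+1/..#/###
[###/..#] end (terminal -1, V#2); searched ..#/..# to 8
pass branch (V moves first from the same position):
  | [..#/..#] V move#1: V00:+1/#.#/#.#*, V01:+1/.##/.##
  | [#.#/#.#] end (terminal -1, H#2); searched ..#/..# to 8
H moving scores +1; H passing scores -1

zugzwang(..#/..#, H) = False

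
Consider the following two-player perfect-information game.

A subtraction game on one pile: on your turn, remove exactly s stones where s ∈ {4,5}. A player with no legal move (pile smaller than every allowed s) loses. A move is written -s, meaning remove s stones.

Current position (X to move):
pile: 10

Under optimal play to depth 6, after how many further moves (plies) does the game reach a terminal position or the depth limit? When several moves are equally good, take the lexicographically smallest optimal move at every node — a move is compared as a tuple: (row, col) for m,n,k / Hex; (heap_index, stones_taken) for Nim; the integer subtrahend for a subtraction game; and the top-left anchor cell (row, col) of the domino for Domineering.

PV length from [10]: 2 plies

p1 X@[10]: -4[6]-1* -5[5]-1
p2 O@[6]: -4[2]+1* -5[1]+1
p3 X@[2] terminal -1; root [10] d6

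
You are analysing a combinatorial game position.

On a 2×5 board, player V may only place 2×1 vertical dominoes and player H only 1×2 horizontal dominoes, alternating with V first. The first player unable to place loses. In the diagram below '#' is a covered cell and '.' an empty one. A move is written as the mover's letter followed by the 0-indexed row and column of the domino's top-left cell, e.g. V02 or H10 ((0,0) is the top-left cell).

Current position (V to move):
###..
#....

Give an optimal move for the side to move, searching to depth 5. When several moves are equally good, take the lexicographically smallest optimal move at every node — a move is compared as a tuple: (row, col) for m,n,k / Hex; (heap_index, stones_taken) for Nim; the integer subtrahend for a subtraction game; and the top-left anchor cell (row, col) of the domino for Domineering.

V's best at [###../#....]: V03

ply 1, V at ###../#.... | V03=+1→####./#..#.*; V04=-1→###.#/#...#
ply 2, H at ####./#..#. | H11=-1→####./####.*
ply 3, V at ####./####. | V04=+1→#####/#####*
ply 4: #####/##### is terminal -1 (H); from ###../#.... depth 5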